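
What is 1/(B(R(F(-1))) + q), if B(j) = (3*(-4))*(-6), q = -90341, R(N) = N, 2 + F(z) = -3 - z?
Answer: -1/90269 ≈ -1.1078e-5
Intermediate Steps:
F(z) = -5 - z (F(z) = -2 + (-3 - z) = -5 - z)
B(j) = 72 (B(j) = -12*(-6) = 72)
1/(B(R(F(-1))) + q) = 1/(72 - 90341) = 1/(-90269) = -1/90269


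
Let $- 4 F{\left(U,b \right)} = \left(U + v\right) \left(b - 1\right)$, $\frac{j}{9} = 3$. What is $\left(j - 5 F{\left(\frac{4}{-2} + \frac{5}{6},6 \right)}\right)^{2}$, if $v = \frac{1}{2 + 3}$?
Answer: $\frac{253009}{576} \approx 439.25$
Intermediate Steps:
$j = 27$ ($j = 9 \cdot 3 = 27$)
$v = \frac{1}{5} \approx 0.2$
$F{\left(U,b \right)} = - \frac{\left(-1 + b\right) \left(\frac{1}{5} + U\right)}{4}$ ($F{\left(U,b \right)} = - \frac{\left(U + \frac{1}{5}\right) \left(b - 1\right)}{4} = - \frac{\left(\frac{1}{5} + U\right) \left(-1 + b\right)}{4} = - \frac{\left(-1 + b\right) \left(\frac{1}{5} + U\right)}{4}$)
$\left(j - 5 F{\left(\frac{4}{-2} + \frac{5}{6},6 \right)}\right)^{2} = \left(27 - 5 \left(\frac{1}{20} - \frac{3}{10} + \frac{\frac{4}{-2} + \frac{5}{6}}{4} - \frac{1}{4} \left(\frac{4}{-2} + \frac{5}{6}\right) 6\right)\right)^{2} = \left(27 - 5 \left(\frac{1}{20} - \frac{3}{10} + \frac{4 \left(- \frac{1}{2}\right) + 5 \cdot \frac{1}{6}}{4} - \frac{1}{4} \left(4 \left(- \frac{1}{2}\right) + 5 \cdot \frac{1}{6}\right) 6\right)\right)^{2} = \left(27 - 5 \left(\frac{1}{20} - \frac{3}{10} + \frac{-2 + \frac{5}{6}}{4} - \frac{1}{4} \left(-2 + \frac{5}{6}\right) 6\right)\right)^{2} = \left(27 - 5 \left(\frac{1}{20} - \frac{3}{10} + \frac{1}{4} \left(- \frac{7}{6}\right) - \left(- \frac{7}{24}\right) 6\right)\right)^{2} = \left(27 - 5 \left(\frac{1}{20} - \frac{3}{10} - \frac{7}{24} + \frac{7}{4}\right)\right)^{2} = \left(27 - \frac{145}{24}\right)^{2} = \left(\frac{503}{24}\right)^{2} = \frac{253009}{576}$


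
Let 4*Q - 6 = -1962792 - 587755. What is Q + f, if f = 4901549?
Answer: 17055655/4 ≈ 4.2639e+6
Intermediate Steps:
Q = -2550541/4 (Q = 3/2 + (-1962792 - 587755)/4 = 3/2 + (¼)*(-2550547) = 3/2 - 2550547/4 = -2550541/4 ≈ -6.3764e+5)
Q + f = -2550541/4 + 4901549 = 17055655/4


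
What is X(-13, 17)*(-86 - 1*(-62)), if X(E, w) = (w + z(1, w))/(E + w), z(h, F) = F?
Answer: -204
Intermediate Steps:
X(E, w) = 2*w/(E + w) (X(E, w) = (w + w)/(E + w) = (2*w)/(E + w) = 2*w/(E + w))
X(-13, 17)*(-86 - 1*(-62)) = (2*17/(-13 + 17))*(-86 - 1*(-62)) = (2*17/4)*(-86 + 62) = (2*17*(¼))*(-24) = (17/2)*(-24) = -204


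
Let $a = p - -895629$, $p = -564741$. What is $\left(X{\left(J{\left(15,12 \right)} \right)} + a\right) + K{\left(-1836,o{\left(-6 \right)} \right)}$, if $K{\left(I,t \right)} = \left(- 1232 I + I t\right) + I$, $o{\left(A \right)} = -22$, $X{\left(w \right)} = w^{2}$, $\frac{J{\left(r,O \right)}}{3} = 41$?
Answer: $2646525$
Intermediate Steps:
$J{\left(r,O \right)} = 123$ ($J{\left(r,O \right)} = 3 \cdot 41 = 123$)
$K{\left(I,t \right)} = - 1231 I + I t$
$a = 330888$ ($a = -564741 - -895629 = -564741 + 895629 = 330888$)
$\left(X{\left(J{\left(15,12 \right)} \right)} + a\right) + K{\left(-1836,o{\left(-6 \right)} \right)} = \left(123^{2} + 330888\right) - 1836 \left(-1231 - 22\right) = \left(15129 + 330888\right) - -2300508 = 346017 + 2300508 = 2646525$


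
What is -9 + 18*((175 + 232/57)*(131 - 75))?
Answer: 3429381/19 ≈ 1.8049e+5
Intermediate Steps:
-9 + 18*((175 + 232/57)*(131 - 75)) = -9 + 18*((175 + 232*(1/57))*56) = -9 + 18*((175 + 232/57)*56) = -9 + 18*((10207/57)*56) = -9 + 18*(571592/57) = -9 + 3429552/19 = 3429381/19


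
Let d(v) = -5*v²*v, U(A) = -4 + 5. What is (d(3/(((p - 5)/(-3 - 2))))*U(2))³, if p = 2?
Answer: -244140625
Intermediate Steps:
U(A) = 1
d(v) = -5*v³
(d(3/(((p - 5)/(-3 - 2))))*U(2))³ = (-5*27*(-3 - 2)³/(2 - 5)³*1)³ = (-5*(3/((-3/(-5))))³*1)³ = (-5*(3/((-3*(-⅕))))³*1)³ = (-5*(3/(⅗))³*1)³ = (-5*(3*(5/3))³*1)³ = (-5*5³*1)³ = (-5*125*1)³ = (-625*1)³ = (-625)³ = -244140625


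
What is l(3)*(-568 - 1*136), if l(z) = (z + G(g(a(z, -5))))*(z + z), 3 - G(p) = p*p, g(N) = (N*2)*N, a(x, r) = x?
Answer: 1343232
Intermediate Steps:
g(N) = 2*N² (g(N) = (2*N)*N = 2*N²)
G(p) = 3 - p² (G(p) = 3 - p*p = 3 - p²)
l(z) = 2*z*(3 + z - 4*z⁴) (l(z) = (z + (3 - (2*z²)²))*(z + z) = (z + (3 - 4*z⁴))*(2*z) = (3 + z - 4*z⁴)*(2*z) = 2*z*(3 + z - 4*z⁴))
l(3)*(-568 - 1*136) = (2*3*(3 + 3 - 4*3⁴))*(-568 - 1*136) = (2*3*(3 + 3 - 4*81))*(-568 - 136) = (2*3*(3 + 3 - 324))*(-704) = (2*3*(-318))*(-704) = -1908*(-704) = 1343232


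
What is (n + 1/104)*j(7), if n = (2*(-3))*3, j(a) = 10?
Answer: -9355/52 ≈ -179.90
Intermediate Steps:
n = -18 (n = -6*3 = -18)
(n + 1/104)*j(7) = (-18 + 1/104)*10 = -1871/104*10 = -9355/52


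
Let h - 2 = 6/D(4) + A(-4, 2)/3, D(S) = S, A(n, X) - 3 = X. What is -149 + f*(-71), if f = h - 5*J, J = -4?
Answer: -11615/6 ≈ -1935.8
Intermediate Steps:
A(n, X) = 3 + X
h = 31/6 (h = 2 + (6/4 + (3 + 2)/3) = 2 + (6*(1/4) + 5*(1/3)) = 2 + (3/2 + 5/3) = 2 + 19/6 = 31/6 ≈ 5.1667)
f = 151/6 (f = 31/6 - 5*(-4) = 31/6 + 20 = 151/6 ≈ 25.167)
-149 + f*(-71) = -149 + (151/6)*(-71) = -149 - 10721/6 = -11615/6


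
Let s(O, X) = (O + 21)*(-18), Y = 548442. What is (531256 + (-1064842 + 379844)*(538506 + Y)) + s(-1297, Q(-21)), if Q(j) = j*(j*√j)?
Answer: -744556651880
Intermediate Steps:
Q(j) = j^(5/2) (Q(j) = j*j^(3/2) = j^(5/2))
s(O, X) = -378 - 18*O (s(O, X) = (21 + O)*(-18) = -378 - 18*O)
(531256 + (-1064842 + 379844)*(538506 + Y)) + s(-1297, Q(-21)) = (531256 + (-1064842 + 379844)*(538506 + 548442)) + (-378 - 18*(-1297)) = (531256 - 684998*1086948) + (-378 + 23346) = (531256 - 744557206104) + 22968 = -744556674848 + 22968 = -744556651880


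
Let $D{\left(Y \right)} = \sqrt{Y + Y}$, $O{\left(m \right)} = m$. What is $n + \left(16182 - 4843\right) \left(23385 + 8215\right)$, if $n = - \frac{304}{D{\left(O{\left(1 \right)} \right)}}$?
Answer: $358312400 - 152 \sqrt{2} \approx 3.5831 \cdot 10^{8}$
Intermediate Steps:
$D{\left(Y \right)} = \sqrt{2} \sqrt{Y}$ ($D{\left(Y \right)} = \sqrt{2 Y} = \sqrt{2} \sqrt{Y}$)
$n = - 152 \sqrt{2}$ ($n = - \frac{304}{\sqrt{2} \sqrt{1}} = - \frac{304}{\sqrt{2} \cdot 1} = - \frac{304}{\sqrt{2}} = - 304 \frac{\sqrt{2}}{2} = - 152 \sqrt{2} \approx -214.96$)
$n + \left(16182 - 4843\right) \left(23385 + 8215\right) = - 152 \sqrt{2} + \left(16182 - 4843\right) \left(23385 + 8215\right) = - 152 \sqrt{2} + 11339 \cdot 31600 = - 152 \sqrt{2} + 358312400 = 358312400 - 152 \sqrt{2}$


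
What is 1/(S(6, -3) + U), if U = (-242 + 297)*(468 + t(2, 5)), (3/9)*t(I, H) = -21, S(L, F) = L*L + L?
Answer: 1/22317 ≈ 4.4809e-5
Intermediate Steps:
S(L, F) = L + L**2 (S(L, F) = L**2 + L = L + L**2)
t(I, H) = -63 (t(I, H) = 3*(-21) = -63)
U = 22275 (U = (-242 + 297)*(468 - 63) = 55*405 = 22275)
1/(S(6, -3) + U) = 1/(6*(1 + 6) + 22275) = 1/(6*7 + 22275) = 1/(42 + 22275) = 1/22317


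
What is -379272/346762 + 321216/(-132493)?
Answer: -80818193844/22971768833 ≈ -3.5182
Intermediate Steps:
-379272/346762 + 321216/(-132493) = -379272*1/346762 + 321216*(-1/132493) = -189636/173381 - 321216/132493 = -80818193844/22971768833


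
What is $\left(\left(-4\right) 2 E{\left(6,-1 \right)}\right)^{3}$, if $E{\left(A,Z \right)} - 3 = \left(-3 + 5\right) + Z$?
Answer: $-32768$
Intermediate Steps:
$E{\left(A,Z \right)} = 5 + Z$ ($E{\left(A,Z \right)} = 3 + \left(\left(-3 + 5\right) + Z\right) = 3 + \left(2 + Z\right) = 5 + Z$)
$\left(\left(-4\right) 2 E{\left(6,-1 \right)}\right)^{3} = \left(\left(-4\right) 2 \left(5 - 1\right)\right)^{3} = \left(\left(-8\right) 4\right)^{3} = \left(-32\right)^{3} = -32768$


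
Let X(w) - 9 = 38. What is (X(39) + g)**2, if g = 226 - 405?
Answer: 17424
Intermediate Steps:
X(w) = 47 (X(w) = 9 + 38 = 47)
g = -179
(X(39) + g)**2 = (47 - 179)**2 = (-132)**2 = 17424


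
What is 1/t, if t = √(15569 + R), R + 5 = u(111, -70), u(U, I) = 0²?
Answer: √3891/7782 ≈ 0.0080157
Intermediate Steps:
u(U, I) = 0
R = -5 (R = -5 + 0 = -5)
t = 2*√3891 (t = √(15569 - 5) = √15564 = 2*√3891 ≈ 124.76)
1/t = 1/(2*√3891) = √3891/7782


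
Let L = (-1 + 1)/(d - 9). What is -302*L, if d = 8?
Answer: 0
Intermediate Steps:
L = 0 (L = (-1 + 1)/(8 - 9) = 0/(-1) = 0*(-1) = 0)
-302*L = -302*0 = 0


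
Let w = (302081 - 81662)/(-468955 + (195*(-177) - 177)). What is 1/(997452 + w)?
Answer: 503647/502363487025 ≈ 1.0026e-6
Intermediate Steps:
w = -220419/503647 (w = 220419/(-468955 + (-34515 - 177)) = 220419/(-468955 - 34692) = 220419/(-503647) = 220419*(-1/503647) = -220419/503647 ≈ -0.43765)
1/(997452 + w) = 1/(997452 - 220419/503647) = 1/(502363487025/503647) = 503647/502363487025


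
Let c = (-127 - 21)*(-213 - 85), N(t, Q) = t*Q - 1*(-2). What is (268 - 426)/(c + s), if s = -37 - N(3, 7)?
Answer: -79/22022 ≈ -0.0035873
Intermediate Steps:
N(t, Q) = 2 + Q*t (N(t, Q) = Q*t + 2 = 2 + Q*t)
c = 44104 (c = -148*(-298) = 44104)
s = -60 (s = -37 - (2 + 7*3) = -37 - (2 + 21) = -37 - 1*23 = -37 - 23 = -60)
(268 - 426)/(c + s) = (268 - 426)/(44104 - 60) = -158/44044 = -158*1/44044 = -79/22022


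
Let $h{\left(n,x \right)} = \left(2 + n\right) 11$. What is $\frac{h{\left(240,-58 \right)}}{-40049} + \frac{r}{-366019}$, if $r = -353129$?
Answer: $\frac{13168120743}{14658694931} \approx 0.89831$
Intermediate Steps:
$h{\left(n,x \right)} = 22 + 11 n$
$\frac{h{\left(240,-58 \right)}}{-40049} + \frac{r}{-366019} = \frac{22 + 11 \cdot 240}{-40049} - \frac{353129}{-366019} = \left(22 + 2640\right) \left(- \frac{1}{40049}\right) - - \frac{353129}{366019} = 2662 \left(- \frac{1}{40049}\right) + \frac{353129}{366019} = - \frac{2662}{40049} + \frac{353129}{366019} = \frac{13168120743}{14658694931}$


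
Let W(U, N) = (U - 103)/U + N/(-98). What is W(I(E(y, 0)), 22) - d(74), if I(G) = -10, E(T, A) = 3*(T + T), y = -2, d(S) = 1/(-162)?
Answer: 219916/19845 ≈ 11.082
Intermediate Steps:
d(S) = -1/162
E(T, A) = 6*T (E(T, A) = 3*(2*T) = 6*T)
W(U, N) = -N/98 + (-103 + U)/U (W(U, N) = (-103 + U)/U + N*(-1/98) = (-103 + U)/U - N/98 = -N/98 + (-103 + U)/U)
W(I(E(y, 0)), 22) - d(74) = (1 - 103/(-10) - 1/98*22) - 1*(-1/162) = (1 - 103*(-⅒) - 11/49) + 1/162 = (1 + 103/10 - 11/49) + 1/162 = 5427/490 + 1/162 = 219916/19845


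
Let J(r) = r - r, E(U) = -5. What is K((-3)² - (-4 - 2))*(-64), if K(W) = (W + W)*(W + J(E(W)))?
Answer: -28800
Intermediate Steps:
J(r) = 0
K(W) = 2*W² (K(W) = (W + W)*(W + 0) = (2*W)*W = 2*W²)
K((-3)² - (-4 - 2))*(-64) = (2*((-3)² - (-4 - 2))²)*(-64) = (2*(9 - 1*(-6))²)*(-64) = (2*(9 + 6)²)*(-64) = (2*15²)*(-64) = (2*225)*(-64) = 450*(-64) = -28800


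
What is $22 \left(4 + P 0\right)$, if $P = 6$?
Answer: $88$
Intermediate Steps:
$22 \left(4 + P 0\right) = 22 \left(4 + 6 \cdot 0\right) = 22 \left(4 + 0\right) = 22 \cdot 4 = 88$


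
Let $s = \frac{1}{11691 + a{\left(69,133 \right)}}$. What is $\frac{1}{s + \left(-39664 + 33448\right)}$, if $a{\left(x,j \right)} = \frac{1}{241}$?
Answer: $- \frac{2817532}{17513778671} \approx -0.00016088$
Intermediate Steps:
$a{\left(x,j \right)} = \frac{1}{241}$
$s = \frac{241}{2817532}$ ($s = \frac{1}{11691 + \frac{1}{241}} = \frac{1}{\frac{2817532}{241}} = \frac{241}{2817532} \approx 8.5536 \cdot 10^{-5}$)
$\frac{1}{s + \left(-39664 + 33448\right)} = \frac{1}{\frac{241}{2817532} + \left(-39664 + 33448\right)} = \frac{1}{\frac{241}{2817532} - 6216} = \frac{1}{- \frac{17513778671}{2817532}} = - \frac{2817532}{17513778671}$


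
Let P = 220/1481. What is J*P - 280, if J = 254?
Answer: -358800/1481 ≈ -242.27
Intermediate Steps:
P = 220/1481 (P = 220*(1/1481) = 220/1481 ≈ 0.14855)
J*P - 280 = 254*(220/1481) - 280 = 55880/1481 - 280 = -358800/1481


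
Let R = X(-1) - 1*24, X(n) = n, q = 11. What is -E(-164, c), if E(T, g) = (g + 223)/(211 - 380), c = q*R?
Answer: -4/13 ≈ -0.30769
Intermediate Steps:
R = -25 (R = -1 - 1*24 = -1 - 24 = -25)
c = -275 (c = 11*(-25) = -275)
E(T, g) = -223/169 - g/169 (E(T, g) = (223 + g)/(-169) = (223 + g)*(-1/169) = -223/169 - g/169)
-E(-164, c) = -(-223/169 - 1/169*(-275)) = -(-223/169 + 275/169) = -1*4/13 = -4/13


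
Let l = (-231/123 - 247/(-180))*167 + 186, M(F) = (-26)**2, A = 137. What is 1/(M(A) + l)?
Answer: 7380/5738149 ≈ 0.0012861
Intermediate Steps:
M(F) = 676
l = 749269/7380 (l = (-231*1/123 - 247*(-1/180))*167 + 186 = (-77/41 + 247/180)*167 + 186 = -3733/7380*167 + 186 = -623411/7380 + 186 = 749269/7380 ≈ 101.53)
1/(M(A) + l) = 1/(676 + 749269/7380) = 1/(5738149/7380) = 7380/5738149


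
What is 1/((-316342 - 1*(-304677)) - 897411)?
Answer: -1/909076 ≈ -1.1000e-6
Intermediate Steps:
1/((-316342 - 1*(-304677)) - 897411) = 1/((-316342 + 304677) - 897411) = 1/(-11665 - 897411) = 1/(-909076) = -1/909076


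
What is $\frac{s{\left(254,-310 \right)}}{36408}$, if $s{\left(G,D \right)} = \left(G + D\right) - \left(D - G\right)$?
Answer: $\frac{127}{9102} \approx 0.013953$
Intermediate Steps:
$s{\left(G,D \right)} = 2 G$ ($s{\left(G,D \right)} = \left(D + G\right) - \left(D - G\right) = 2 G$)
$\frac{s{\left(254,-310 \right)}}{36408} = \frac{2 \cdot 254}{36408} = 508 \cdot \frac{1}{36408} = \frac{127}{9102}$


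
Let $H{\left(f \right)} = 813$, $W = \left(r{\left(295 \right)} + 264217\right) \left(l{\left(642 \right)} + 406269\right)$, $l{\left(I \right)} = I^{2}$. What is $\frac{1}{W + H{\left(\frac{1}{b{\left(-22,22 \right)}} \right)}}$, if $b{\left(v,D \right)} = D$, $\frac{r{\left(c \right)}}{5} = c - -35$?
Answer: $\frac{1}{217594327224} \approx 4.5957 \cdot 10^{-12}$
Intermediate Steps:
$r{\left(c \right)} = 175 + 5 c$ ($r{\left(c \right)} = 5 \left(c - -35\right) = 5 \left(c + 35\right) = 5 \left(35 + c\right) = 175 + 5 c$)
$W = 217594326411$ ($W = \left(\left(175 + 5 \cdot 295\right) + 264217\right) \left(642^{2} + 406269\right) = \left(\left(175 + 1475\right) + 264217\right) \left(412164 + 406269\right) = \left(1650 + 264217\right) 818433 = 265867 \cdot 818433 = 217594326411$)
$\frac{1}{W + H{\left(\frac{1}{b{\left(-22,22 \right)}} \right)}} = \frac{1}{217594326411 + 813} = \frac{1}{217594327224}$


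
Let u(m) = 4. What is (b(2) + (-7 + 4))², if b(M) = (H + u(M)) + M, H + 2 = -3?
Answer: 4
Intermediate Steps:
H = -5 (H = -2 - 3 = -5)
b(M) = -1 + M (b(M) = (-5 + 4) + M = -1 + M)
(b(2) + (-7 + 4))² = ((-1 + 2) + (-7 + 4))² = (1 - 3)² = (-2)² = 4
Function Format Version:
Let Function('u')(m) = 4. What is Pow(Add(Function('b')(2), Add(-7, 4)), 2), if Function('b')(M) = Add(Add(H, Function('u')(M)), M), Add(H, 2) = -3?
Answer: 4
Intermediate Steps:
H = -5 (H = Add(-2, -3) = -5)
Function('b')(M) = Add(-1, M) (Function('b')(M) = Add(Add(-5, 4), M) = Add(-1, M))
Pow(Add(Function('b')(2), Add(-7, 4)), 2) = Pow(Add(Add(-1, 2), Add(-7, 4)), 2) = Pow(Add(1, -3), 2) = Pow(-2, 2) = 4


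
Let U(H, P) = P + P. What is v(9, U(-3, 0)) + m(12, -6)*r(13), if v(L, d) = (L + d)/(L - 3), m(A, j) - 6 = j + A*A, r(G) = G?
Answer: 3747/2 ≈ 1873.5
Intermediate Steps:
m(A, j) = 6 + j + A² (m(A, j) = 6 + (j + A*A) = 6 + (j + A²) = 6 + j + A²)
U(H, P) = 2*P
v(L, d) = (L + d)/(-3 + L)
v(9, U(-3, 0)) + m(12, -6)*r(13) = (9 + 2*0)/(-3 + 9) + (6 - 6 + 12²)*13 = (9 + 0)/6 + (6 - 6 + 144)*13 = (⅙)*9 + 144*13 = 3/2 + 1872 = 3747/2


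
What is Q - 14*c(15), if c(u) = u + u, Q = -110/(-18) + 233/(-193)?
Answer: -721022/1737 ≈ -415.10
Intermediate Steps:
Q = 8518/1737 (Q = -110*(-1/18) + 233*(-1/193) = 55/9 - 233/193 = 8518/1737 ≈ 4.9039)
c(u) = 2*u
Q - 14*c(15) = 8518/1737 - 28*15 = 8518/1737 - 14*30 = 8518/1737 - 420 = -721022/1737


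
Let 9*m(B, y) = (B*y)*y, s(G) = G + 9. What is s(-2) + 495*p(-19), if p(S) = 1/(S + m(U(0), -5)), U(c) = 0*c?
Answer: -362/19 ≈ -19.053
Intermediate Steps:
s(G) = 9 + G
U(c) = 0
m(B, y) = B*y**2/9 (m(B, y) = ((B*y)*y)/9 = (B*y**2)/9 = B*y**2/9)
p(S) = 1/S (p(S) = 1/(S + (1/9)*0*(-5)**2) = 1/(S + (1/9)*0*25) = 1/(S + 0) = 1/S)
s(-2) + 495*p(-19) = (9 - 2) + 495/(-19) = 7 + 495*(-1/19) = 7 - 495/19 = -362/19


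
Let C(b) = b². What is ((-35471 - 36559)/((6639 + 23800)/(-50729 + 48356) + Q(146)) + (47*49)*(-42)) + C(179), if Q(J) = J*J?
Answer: -3270154797055/50552429 ≈ -64688.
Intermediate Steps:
Q(J) = J²
((-35471 - 36559)/((6639 + 23800)/(-50729 + 48356) + Q(146)) + (47*49)*(-42)) + C(179) = ((-35471 - 36559)/((6639 + 23800)/(-50729 + 48356) + 146²) + (47*49)*(-42)) + 179² = (-72030/(30439/(-2373) + 21316) + 2303*(-42)) + 32041 = (-72030/(30439*(-1/2373) + 21316) - 96726) + 32041 = (-72030/(-30439/2373 + 21316) - 96726) + 32041 = (-72030/50552429/2373 - 96726) + 32041 = (-72030*2373/50552429 - 96726) + 32041 = (-170927190/50552429 - 96726) + 32041 = -4889905174644/50552429 + 32041 = -3270154797055/50552429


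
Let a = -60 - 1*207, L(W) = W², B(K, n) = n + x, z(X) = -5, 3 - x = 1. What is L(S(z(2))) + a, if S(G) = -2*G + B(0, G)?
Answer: -218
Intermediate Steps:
x = 2 (x = 3 - 1*1 = 3 - 1 = 2)
B(K, n) = 2 + n (B(K, n) = n + 2 = 2 + n)
S(G) = 2 - G (S(G) = -2*G + (2 + G) = 2 - G)
a = -267 (a = -60 - 207 = -267)
L(S(z(2))) + a = (2 - 1*(-5))² - 267 = (2 + 5)² - 267 = 7² - 267 = 49 - 267 = -218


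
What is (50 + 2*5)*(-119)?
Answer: -7140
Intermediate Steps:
(50 + 2*5)*(-119) = (50 + 10)*(-119) = 60*(-119) = -7140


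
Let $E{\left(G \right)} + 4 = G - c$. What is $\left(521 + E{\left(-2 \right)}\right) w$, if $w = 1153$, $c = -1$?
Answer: $594948$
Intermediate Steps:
$E{\left(G \right)} = -3 + G$ ($E{\left(G \right)} = -4 + \left(G - -1\right) = -4 + \left(G + 1\right) = -4 + \left(1 + G\right) = -3 + G$)
$\left(521 + E{\left(-2 \right)}\right) w = \left(521 - 5\right) 1153 = 516 \cdot 1153 = 594948$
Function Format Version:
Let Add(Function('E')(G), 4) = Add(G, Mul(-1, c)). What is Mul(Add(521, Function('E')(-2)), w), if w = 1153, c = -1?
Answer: 594948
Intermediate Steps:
Function('E')(G) = Add(-3, G) (Function('E')(G) = Add(-4, Add(G, Mul(-1, -1))) = Add(-4, Add(G, 1)) = Add(-4, Add(1, G)) = Add(-3, G))
Mul(Add(521, Function('E')(-2)), w) = Mul(Add(521, Add(-3, -2)), 1153) = Mul(Add(521, -5), 1153) = Mul(516, 1153) = 594948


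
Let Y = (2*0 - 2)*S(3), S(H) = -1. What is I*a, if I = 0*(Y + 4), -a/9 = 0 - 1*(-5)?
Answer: 0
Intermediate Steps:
a = -45 (a = -9*(0 - 1*(-5)) = -9*(0 + 5) = -9*5 = -45)
Y = 2 (Y = (2*0 - 2)*(-1) = (0 - 2)*(-1) = -2*(-1) = 2)
I = 0 (I = 0*(2 + 4) = 0*6 = 0)
I*a = 0*(-45) = 0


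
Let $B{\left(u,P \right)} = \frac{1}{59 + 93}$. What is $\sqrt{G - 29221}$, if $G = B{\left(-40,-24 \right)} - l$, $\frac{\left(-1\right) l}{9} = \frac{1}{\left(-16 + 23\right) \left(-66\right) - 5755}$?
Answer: $\frac{i \sqrt{6523548826803290}}{472492} \approx 170.94 i$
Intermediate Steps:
$B{\left(u,P \right)} = \frac{1}{152}$
$l = \frac{9}{6217}$ ($l = - \frac{9}{\left(-16 + 23\right) \left(-66\right) - 5755} = - \frac{9}{7 \left(-66\right) - 5755} = - \frac{9}{-462 - 5755} = - \frac{9}{-6217} = \left(-9\right) \left(- \frac{1}{6217}\right) = \frac{9}{6217} \approx 0.0014476$)
$G = \frac{4849}{944984}$ ($G = \frac{1}{152} - \frac{9}{6217} = \frac{4849}{944984} \approx 0.0051313$)
$\sqrt{G - 29221} = \sqrt{\frac{4849}{944984} - 29221} = \sqrt{- \frac{27613372615}{944984}} = \frac{i \sqrt{6523548826803290}}{472492}$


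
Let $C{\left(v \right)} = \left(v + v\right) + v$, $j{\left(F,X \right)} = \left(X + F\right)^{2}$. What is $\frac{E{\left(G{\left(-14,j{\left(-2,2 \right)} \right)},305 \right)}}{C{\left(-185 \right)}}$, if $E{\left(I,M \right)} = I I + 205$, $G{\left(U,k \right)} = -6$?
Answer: $- \frac{241}{555} \approx -0.43423$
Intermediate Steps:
$j{\left(F,X \right)} = \left(F + X\right)^{2}$
$C{\left(v \right)} = 3 v$ ($C{\left(v \right)} = 2 v + v = 3 v$)
$E{\left(I,M \right)} = 205 + I^{2}$ ($E{\left(I,M \right)} = I^{2} + 205 = 205 + I^{2}$)
$\frac{E{\left(G{\left(-14,j{\left(-2,2 \right)} \right)},305 \right)}}{C{\left(-185 \right)}} = \frac{205 + \left(-6\right)^{2}}{3 \left(-185\right)} = \frac{205 + 36}{-555} = 241 \left(- \frac{1}{555}\right) = - \frac{241}{555}$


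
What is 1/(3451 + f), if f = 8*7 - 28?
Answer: 1/3479 ≈ 0.00028744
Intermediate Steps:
f = 28 (f = 56 - 28 = 28)
1/(3451 + f) = 1/(3451 + 28) = 1/3479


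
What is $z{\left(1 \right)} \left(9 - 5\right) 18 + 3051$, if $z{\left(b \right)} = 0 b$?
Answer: $3051$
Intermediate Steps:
$z{\left(b \right)} = 0$
$z{\left(1 \right)} \left(9 - 5\right) 18 + 3051 = 0 \left(9 - 5\right) 18 + 3051 = 0 \cdot 4 \cdot 18 + 3051 = 0 \cdot 18 + 3051 = 0 + 3051 = 3051$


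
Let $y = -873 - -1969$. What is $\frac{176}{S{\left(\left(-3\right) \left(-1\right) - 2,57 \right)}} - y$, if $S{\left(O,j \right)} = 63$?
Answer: $- \frac{68872}{63} \approx -1093.2$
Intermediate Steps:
$y = 1096$ ($y = -873 + 1969 = 1096$)
$\frac{176}{S{\left(\left(-3\right) \left(-1\right) - 2,57 \right)}} - y = \frac{176}{63} - 1096 = - \frac{68872}{63}$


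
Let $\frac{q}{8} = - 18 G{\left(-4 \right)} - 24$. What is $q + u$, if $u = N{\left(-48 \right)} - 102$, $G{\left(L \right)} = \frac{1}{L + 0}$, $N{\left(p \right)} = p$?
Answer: $-306$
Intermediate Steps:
$G{\left(L \right)} = \frac{1}{L}$
$u = -150$ ($u = -48 - 102 = -150$)
$q = -156$ ($q = 8 \left(- \frac{18}{-4} - 24\right) = 8 \left(\left(-18\right) \left(- \frac{1}{4}\right) - 24\right) = 8 \left(\frac{9}{2} - 24\right) = 8 \left(- \frac{39}{2}\right) = -156$)
$q + u = -156 - 150 = -306$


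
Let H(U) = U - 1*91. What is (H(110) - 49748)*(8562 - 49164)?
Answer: 2019096858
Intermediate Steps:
H(U) = -91 + U (H(U) = U - 91 = -91 + U)
(H(110) - 49748)*(8562 - 49164) = ((-91 + 110) - 49748)*(8562 - 49164) = (19 - 49748)*(-40602) = -49729*(-40602) = 2019096858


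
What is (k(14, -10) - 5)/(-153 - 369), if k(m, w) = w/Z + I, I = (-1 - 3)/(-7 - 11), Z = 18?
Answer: 8/783 ≈ 0.010217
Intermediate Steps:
I = 2/9 (I = -4/(-18) = -4*(-1/18) = 2/9 ≈ 0.22222)
k(m, w) = 2/9 + w/18 (k(m, w) = w/18 + 2/9 = 2/9 + w/18)
(k(14, -10) - 5)/(-153 - 369) = ((2/9 + (1/18)*(-10)) - 5)/(-153 - 369) = ((2/9 - 5/9) - 5)/(-522) = (-1/3 - 5)*(-1/522) = -16/3*(-1/522) = 8/783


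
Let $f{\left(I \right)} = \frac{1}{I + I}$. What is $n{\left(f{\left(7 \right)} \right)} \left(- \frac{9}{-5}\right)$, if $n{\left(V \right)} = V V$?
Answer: $\frac{9}{980} \approx 0.0091837$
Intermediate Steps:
$f{\left(I \right)} = \frac{1}{2 I}$
$n{\left(V \right)} = V^{2}$
$n{\left(f{\left(7 \right)} \right)} \left(- \frac{9}{-5}\right) = \left(\frac{1}{2 \cdot 7}\right)^{2} \left(- \frac{9}{-5}\right) = \left(\frac{1}{2} \cdot \frac{1}{7}\right)^{2} \left(\left(-9\right) \left(- \frac{1}{5}\right)\right) = \left(\frac{1}{14}\right)^{2} \cdot \frac{9}{5} = \frac{1}{196} \cdot \frac{9}{5} = \frac{9}{980}$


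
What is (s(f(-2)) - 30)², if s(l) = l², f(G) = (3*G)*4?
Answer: 298116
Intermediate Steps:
f(G) = 12*G
(s(f(-2)) - 30)² = ((12*(-2))² - 30)² = ((-24)² - 30)² = (576 - 30)² = 546² = 298116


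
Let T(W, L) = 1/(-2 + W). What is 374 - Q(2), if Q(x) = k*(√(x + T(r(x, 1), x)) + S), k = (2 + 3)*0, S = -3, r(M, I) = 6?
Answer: 374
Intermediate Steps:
k = 0 (k = 5*0 = 0)
Q(x) = 0 (Q(x) = 0*(√(x + 1/(-2 + 6)) - 3) = 0*(√(x + 1/4) - 3) = 0*(√(x + ¼) - 3) = 0*(√(¼ + x) - 3) = 0*(-3 + √(¼ + x)) = 0)
374 - Q(2) = 374 - 1*0 = 374 + 0 = 374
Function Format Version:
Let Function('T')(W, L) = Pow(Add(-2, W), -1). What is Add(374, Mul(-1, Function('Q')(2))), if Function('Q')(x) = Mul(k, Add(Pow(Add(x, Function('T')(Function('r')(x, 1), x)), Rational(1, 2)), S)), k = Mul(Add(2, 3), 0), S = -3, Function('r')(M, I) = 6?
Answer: 374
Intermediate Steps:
k = 0 (k = Mul(5, 0) = 0)
Function('Q')(x) = 0 (Function('Q')(x) = Mul(0, Add(Pow(Add(x, Pow(Add(-2, 6), -1)), Rational(1, 2)), -3)) = Mul(0, Add(Pow(Add(x, Pow(4, -1)), Rational(1, 2)), -3)) = Mul(0, Add(Pow(Add(x, Rational(1, 4)), Rational(1, 2)), -3)) = Mul(0, Add(Pow(Add(Rational(1, 4), x), Rational(1, 2)), -3)) = Mul(0, Add(-3, Pow(Add(Rational(1, 4), x), Rational(1, 2)))) = 0)
Add(374, Mul(-1, Function('Q')(2))) = Add(374, Mul(-1, 0)) = Add(374, 0) = 374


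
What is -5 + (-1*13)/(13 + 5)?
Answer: -103/18 ≈ -5.7222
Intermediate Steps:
-5 + (-1*13)/(13 + 5) = -5 - 13/18 = -103/18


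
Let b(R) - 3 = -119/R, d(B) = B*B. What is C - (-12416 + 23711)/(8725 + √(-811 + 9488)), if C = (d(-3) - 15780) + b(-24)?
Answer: -2399866343477/152233896 + 3765*√8677/25372316 ≈ -15764.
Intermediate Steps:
d(B) = B²
b(R) = 3 - 119/R
C = -378313/24 (C = ((-3)² - 15780) + (3 - 119/(-24)) = (9 - 15780) + (3 - 119*(-1/24)) = -15771 + (3 + 119/24) = -15771 + 191/24 = -378313/24 ≈ -15763.)
C - (-12416 + 23711)/(8725 + √(-811 + 9488)) = -378313/24 - (-12416 + 23711)/(8725 + √(-811 + 9488)) = -378313/24 - 11295/(8725 + √8677)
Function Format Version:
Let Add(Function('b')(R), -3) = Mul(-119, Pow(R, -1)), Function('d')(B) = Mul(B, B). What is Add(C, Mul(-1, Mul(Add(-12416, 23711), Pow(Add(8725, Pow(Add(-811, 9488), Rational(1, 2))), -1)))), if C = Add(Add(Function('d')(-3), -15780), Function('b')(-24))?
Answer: Add(Rational(-2399866343477, 152233896), Mul(Rational(3765, 25372316), Pow(8677, Rational(1, 2)))) ≈ -15764.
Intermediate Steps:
Function('d')(B) = Pow(B, 2)
Function('b')(R) = Add(3, Mul(-119, Pow(R, -1)))
C = Rational(-378313, 24) (C = Add(Add(Pow(-3, 2), -15780), Add(3, Mul(-119, Pow(-24, -1)))) = Add(Add(9, -15780), Add(3, Mul(-119, Rational(-1, 24)))) = Add(-15771, Add(3, Rational(119, 24))) = Add(-15771, Rational(191, 24)) = Rational(-378313, 24) ≈ -15763.)
Add(C, Mul(-1, Mul(Add(-12416, 23711), Pow(Add(8725, Pow(Add(-811, 9488), Rational(1, 2))), -1)))) = Add(Rational(-378313, 24), Mul(-1, Mul(Add(-12416, 23711), Pow(Add(8725, Pow(Add(-811, 9488), Rational(1, 2))), -1)))) = Add(Rational(-378313, 24), Mul(-1, Mul(11295, Pow(Add(8725, Pow(8677, Rational(1, 2))), -1)))) = Add(Rational(-378313, 24), Mul(-11295, Pow(Add(8725, Pow(8677, Rational(1, 2))), -1)))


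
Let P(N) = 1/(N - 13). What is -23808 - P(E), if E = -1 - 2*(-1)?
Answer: -285695/12 ≈ -23808.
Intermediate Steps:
E = 1 (E = -1 + 2 = 1)
P(N) = 1/(-13 + N)
-23808 - P(E) = -23808 - 1/(-13 + 1) = -23808 - 1/(-12) = -23808 - 1*(-1/12) = -23808 + 1/12 = -285695/12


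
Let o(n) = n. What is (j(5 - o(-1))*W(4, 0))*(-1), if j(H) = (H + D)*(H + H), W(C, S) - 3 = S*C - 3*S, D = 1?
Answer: -252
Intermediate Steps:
W(C, S) = 3 - 3*S + C*S (W(C, S) = 3 + (S*C - 3*S) = 3 + (C*S - 3*S) = 3 + (-3*S + C*S) = 3 - 3*S + C*S)
j(H) = 2*H*(1 + H) (j(H) = (H + 1)*(H + H) = (1 + H)*(2*H) = 2*H*(1 + H))
(j(5 - o(-1))*W(4, 0))*(-1) = ((2*(5 - 1*(-1))*(1 + (5 - 1*(-1))))*(3 - 3*0 + 4*0))*(-1) = ((2*(5 + 1)*(1 + (5 + 1)))*(3 + 0 + 0))*(-1) = ((2*6*(1 + 6))*3)*(-1) = ((2*6*7)*3)*(-1) = (84*3)*(-1) = 252*(-1) = -252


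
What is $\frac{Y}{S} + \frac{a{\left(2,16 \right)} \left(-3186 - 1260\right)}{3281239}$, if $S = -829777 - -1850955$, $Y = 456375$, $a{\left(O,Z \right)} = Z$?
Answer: $\frac{109602533109}{257748390734} \approx 0.42523$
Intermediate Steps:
$S = 1021178$ ($S = -829777 + 1850955 = 1021178$)
$\frac{Y}{S} + \frac{a{\left(2,16 \right)} \left(-3186 - 1260\right)}{3281239} = \frac{456375}{1021178} + \frac{16 \left(-3186 - 1260\right)}{3281239} = 456375 \cdot \frac{1}{1021178} + 16 \left(-4446\right) \frac{1}{3281239} = \frac{456375}{1021178} - \frac{5472}{252403} = \frac{109602533109}{257748390734}$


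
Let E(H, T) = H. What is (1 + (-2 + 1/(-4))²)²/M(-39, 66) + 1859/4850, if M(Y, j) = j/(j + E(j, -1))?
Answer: 22935801/310400 ≈ 73.891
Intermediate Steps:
M(Y, j) = ½ (M(Y, j) = j/(j + j) = j/((2*j)) = j*(1/(2*j)) = ½)
(1 + (-2 + 1/(-4))²)²/M(-39, 66) + 1859/4850 = (1 + (-2 + 1/(-4))²)²/(½) + 1859/4850 = (1 + (-2 - ¼)²)²*2 + 1859*(1/4850) = (1 + (-9/4)²)²*2 + 1859/4850 = (1 + 81/16)²*2 + 1859/4850 = (97/16)²*2 + 1859/4850 = (9409/256)*2 + 1859/4850 = 9409/128 + 1859/4850 = 22935801/310400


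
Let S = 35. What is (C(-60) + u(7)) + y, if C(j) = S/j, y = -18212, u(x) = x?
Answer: -218467/12 ≈ -18206.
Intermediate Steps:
C(j) = 35/j
(C(-60) + u(7)) + y = (35/(-60) + 7) - 18212 = (35*(-1/60) + 7) - 18212 = (-7/12 + 7) - 18212 = 77/12 - 18212 = -218467/12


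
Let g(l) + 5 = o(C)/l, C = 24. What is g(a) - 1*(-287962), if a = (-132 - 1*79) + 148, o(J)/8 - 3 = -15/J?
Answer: 18141272/63 ≈ 2.8796e+5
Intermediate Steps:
o(J) = 24 - 120/J (o(J) = 24 + 8*(-15/J) = 24 - 120/J)
a = -63 (a = (-132 - 79) + 148 = -211 + 148 = -63)
g(l) = -5 + 19/l (g(l) = -5 + (24 - 120/24)/l = -5 + (24 - 120*1/24)/l = -5 + (24 - 5)/l = -5 + 19/l)
g(a) - 1*(-287962) = (-5 + 19/(-63)) - 1*(-287962) = (-5 + 19*(-1/63)) + 287962 = (-5 - 19/63) + 287962 = -334/63 + 287962 = 18141272/63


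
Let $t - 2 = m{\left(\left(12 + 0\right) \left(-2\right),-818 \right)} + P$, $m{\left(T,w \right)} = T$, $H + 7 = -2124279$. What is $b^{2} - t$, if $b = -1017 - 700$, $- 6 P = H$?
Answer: $\frac{7782190}{3} \approx 2.5941 \cdot 10^{6}$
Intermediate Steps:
$H = -2124286$ ($H = -7 - 2124279 = -2124286$)
$P = \frac{1062143}{3}$ ($P = \left(- \frac{1}{6}\right) \left(-2124286\right) = \frac{1062143}{3} \approx 3.5405 \cdot 10^{5}$)
$b = -1717$
$t = \frac{1062077}{3}$ ($t = 2 + \left(\left(12 + 0\right) \left(-2\right) + \frac{1062143}{3}\right) = 2 + \left(12 \left(-2\right) + \frac{1062143}{3}\right) = 2 + \left(-24 + \frac{1062143}{3}\right) = 2 + \frac{1062071}{3} = \frac{1062077}{3} \approx 3.5403 \cdot 10^{5}$)
$b^{2} - t = \left(-1717\right)^{2} - \frac{1062077}{3} = 2948089 - \frac{1062077}{3} = \frac{7782190}{3}$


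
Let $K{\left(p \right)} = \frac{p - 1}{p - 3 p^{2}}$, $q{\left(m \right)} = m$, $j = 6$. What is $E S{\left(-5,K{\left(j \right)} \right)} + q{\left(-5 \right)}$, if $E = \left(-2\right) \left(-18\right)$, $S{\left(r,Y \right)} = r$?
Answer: $-185$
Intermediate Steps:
$K{\left(p \right)} = \frac{-1 + p}{p - 3 p^{2}}$
$E = 36$
$E S{\left(-5,K{\left(j \right)} \right)} + q{\left(-5 \right)} = 36 \left(-5\right) - 5 = -180 - 5 = -185$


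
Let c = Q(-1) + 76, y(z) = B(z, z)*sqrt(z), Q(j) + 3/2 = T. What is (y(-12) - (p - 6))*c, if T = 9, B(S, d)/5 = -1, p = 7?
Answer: -167/2 - 835*I*sqrt(3) ≈ -83.5 - 1446.3*I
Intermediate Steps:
B(S, d) = -5 (B(S, d) = 5*(-1) = -5)
Q(j) = 15/2 (Q(j) = -3/2 + 9 = 15/2)
y(z) = -5*sqrt(z)
c = 167/2 (c = 15/2 + 76 = 167/2 ≈ 83.500)
(y(-12) - (p - 6))*c = (-10*I*sqrt(3) - (7 - 6))*(167/2) = (-10*I*sqrt(3) - 1*1)*(167/2) = (-10*I*sqrt(3) - 1)*(167/2) = (-1 - 10*I*sqrt(3))*(167/2) = -167/2 - 835*I*sqrt(3)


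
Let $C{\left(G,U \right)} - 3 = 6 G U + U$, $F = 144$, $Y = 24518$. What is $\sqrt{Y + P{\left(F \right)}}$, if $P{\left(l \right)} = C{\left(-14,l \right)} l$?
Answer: $i \sqrt{1696138} \approx 1302.4 i$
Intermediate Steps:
$C{\left(G,U \right)} = 3 + U + 6 G U$ ($C{\left(G,U \right)} = 3 + \left(6 G U + U\right) = 3 + \left(U + 6 G U\right) = 3 + U + 6 G U$)
$P{\left(l \right)} = l \left(3 - 83 l\right)$ ($P{\left(l \right)} = \left(3 + l + 6 \left(-14\right) l\right) l = \left(3 + l - 84 l\right) l = \left(3 - 83 l\right) l = l \left(3 - 83 l\right)$)
$\sqrt{Y + P{\left(F \right)}} = \sqrt{24518 + 144 \left(3 - 11952\right)} = \sqrt{24518 + 144 \left(-11949\right)} = \sqrt{24518 - 1720656} = \sqrt{-1696138} = i \sqrt{1696138}$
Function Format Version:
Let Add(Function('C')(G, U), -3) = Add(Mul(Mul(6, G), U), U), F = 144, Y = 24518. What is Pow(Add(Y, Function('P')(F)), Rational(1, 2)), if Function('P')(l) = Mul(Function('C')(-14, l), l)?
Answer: Mul(I, Pow(1696138, Rational(1, 2))) ≈ Mul(1302.4, I)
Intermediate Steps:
Function('C')(G, U) = Add(3, U, Mul(6, G, U)) (Function('C')(G, U) = Add(3, Add(Mul(Mul(6, G), U), U)) = Add(3, Add(Mul(6, G, U), U)) = Add(3, Add(U, Mul(6, G, U))) = Add(3, U, Mul(6, G, U)))
Function('P')(l) = Mul(l, Add(3, Mul(-83, l))) (Function('P')(l) = Mul(Add(3, l, Mul(6, -14, l)), l) = Mul(Add(3, l, Mul(-84, l)), l) = Mul(Add(3, Mul(-83, l)), l) = Mul(l, Add(3, Mul(-83, l))))
Pow(Add(Y, Function('P')(F)), Rational(1, 2)) = Pow(Add(24518, Mul(144, Add(3, Mul(-83, 144)))), Rational(1, 2)) = Pow(Add(24518, Mul(144, Add(3, -11952))), Rational(1, 2)) = Pow(Add(24518, Mul(144, -11949)), Rational(1, 2)) = Pow(Add(24518, -1720656), Rational(1, 2)) = Pow(-1696138, Rational(1, 2)) = Mul(I, Pow(1696138, Rational(1, 2)))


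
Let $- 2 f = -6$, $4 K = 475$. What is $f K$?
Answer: $\frac{1425}{4} \approx 356.25$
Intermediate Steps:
$K = \frac{475}{4}$ ($K = \frac{1}{4} \cdot 475 = \frac{475}{4} \approx 118.75$)
$f = 3$ ($f = \left(- \frac{1}{2}\right) \left(-6\right) = 3$)
$f K = 3 \cdot \frac{475}{4} = \frac{1425}{4}$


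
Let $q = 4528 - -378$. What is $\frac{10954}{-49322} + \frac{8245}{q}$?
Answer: $\frac{176459783}{120986866} \approx 1.4585$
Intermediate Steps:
$q = 4906$ ($q = 4528 + 378 = 4906$)
$\frac{10954}{-49322} + \frac{8245}{q} = \frac{10954}{-49322} + \frac{8245}{4906} = 10954 \left(- \frac{1}{49322}\right) + 8245 \cdot \frac{1}{4906} = - \frac{5477}{24661} + \frac{8245}{4906} = \frac{176459783}{120986866}$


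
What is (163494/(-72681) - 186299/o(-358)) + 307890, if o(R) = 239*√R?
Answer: 7459196532/24227 + 186299*I*√358/85562 ≈ 3.0789e+5 + 41.198*I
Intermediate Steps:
(163494/(-72681) - 186299/o(-358)) + 307890 = (163494/(-72681) - 186299*(-I*√358/85562)) + 307890 = (163494*(-1/72681) - 186299*(-I*√358/85562)) + 307890 = (-54498/24227 - 186299*(-I*√358/85562)) + 307890 = (-54498/24227 - (-186299)*I*√358/85562) + 307890 = (-54498/24227 + 186299*I*√358/85562) + 307890 = 7459196532/24227 + 186299*I*√358/85562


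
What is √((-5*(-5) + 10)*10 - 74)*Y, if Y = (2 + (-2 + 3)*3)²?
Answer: 50*√69 ≈ 415.33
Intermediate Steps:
Y = 25 (Y = (2 + 1*3)² = (2 + 3)² = 5² = 25)
√((-5*(-5) + 10)*10 - 74)*Y = √((-5*(-5) + 10)*10 - 74)*25 = √((25 + 10)*10 - 74)*25 = √(35*10 - 74)*25 = √(350 - 74)*25 = √276*25 = (2*√69)*25 = 50*√69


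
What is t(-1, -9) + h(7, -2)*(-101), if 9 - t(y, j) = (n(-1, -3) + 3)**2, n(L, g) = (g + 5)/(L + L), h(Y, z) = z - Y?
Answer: 914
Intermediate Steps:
n(L, g) = (5 + g)/(2*L) (n(L, g) = (5 + g)/((2*L)) = (5 + g)*(1/(2*L)) = (5 + g)/(2*L))
t(y, j) = 5 (t(y, j) = 9 - ((1/2)*(5 - 3)/(-1) + 3)**2 = 9 - ((1/2)*(-1)*2 + 3)**2 = 9 - (-1 + 3)**2 = 9 - 1*2**2 = 9 - 1*4 = 9 - 4 = 5)
t(-1, -9) + h(7, -2)*(-101) = 5 + (-2 - 1*7)*(-101) = 5 + (-2 - 7)*(-101) = 5 - 9*(-101) = 5 + 909 = 914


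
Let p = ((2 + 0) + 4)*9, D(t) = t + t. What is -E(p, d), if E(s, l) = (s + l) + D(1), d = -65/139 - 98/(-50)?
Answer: -199786/3475 ≈ -57.492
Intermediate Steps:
D(t) = 2*t
p = 54 (p = (2 + 4)*9 = 6*9 = 54)
d = 5186/3475 (d = -65*1/139 - 98*(-1/50) = -65/139 + 49/25 = 5186/3475 ≈ 1.4924)
E(s, l) = 2 + l + s (E(s, l) = (s + l) + 2*1 = (l + s) + 2 = 2 + l + s)
-E(p, d) = -(2 + 5186/3475 + 54) = -1*199786/3475 = -199786/3475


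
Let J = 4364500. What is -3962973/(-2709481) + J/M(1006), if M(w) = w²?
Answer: 3959050291882/685523078329 ≈ 5.7752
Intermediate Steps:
-3962973/(-2709481) + J/M(1006) = -3962973/(-2709481) + 4364500/(1006²) = -3962973*(-1/2709481) + 4364500/1012036 = 3962973/2709481 + 4364500*(1/1012036) = 3962973/2709481 + 1091125/253009 = 3959050291882/685523078329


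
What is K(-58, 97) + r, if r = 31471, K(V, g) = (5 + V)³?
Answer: -117406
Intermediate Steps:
K(-58, 97) + r = (5 - 58)³ + 31471 = (-53)³ + 31471 = -148877 + 31471 = -117406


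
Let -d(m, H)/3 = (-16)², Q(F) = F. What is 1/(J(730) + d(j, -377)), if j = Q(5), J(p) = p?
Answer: -1/38 ≈ -0.026316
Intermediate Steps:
j = 5
d(m, H) = -768 (d(m, H) = -3*(-16)² = -3*256 = -768)
1/(J(730) + d(j, -377)) = 1/(730 - 768) = 1/(-38) = -1/38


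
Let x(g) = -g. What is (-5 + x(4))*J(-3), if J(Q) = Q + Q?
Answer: 54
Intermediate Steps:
J(Q) = 2*Q
(-5 + x(4))*J(-3) = (-5 - 1*4)*(2*(-3)) = (-5 - 4)*(-6) = -9*(-6) = 54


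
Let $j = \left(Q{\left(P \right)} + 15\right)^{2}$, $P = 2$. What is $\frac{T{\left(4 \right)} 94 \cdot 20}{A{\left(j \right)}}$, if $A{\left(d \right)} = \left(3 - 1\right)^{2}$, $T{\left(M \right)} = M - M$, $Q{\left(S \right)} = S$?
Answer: $0$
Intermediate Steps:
$T{\left(M \right)} = 0$
$j = 289$ ($j = \left(2 + 15\right)^{2} = 17^{2} = 289$)
$A{\left(d \right)} = 4$ ($A{\left(d \right)} = 2^{2} = 4$)
$\frac{T{\left(4 \right)} 94 \cdot 20}{A{\left(j \right)}} = \frac{0 \cdot 94 \cdot 20}{4} = 0 \cdot 20 \cdot \frac{1}{4} = 0 \cdot \frac{1}{4} = 0$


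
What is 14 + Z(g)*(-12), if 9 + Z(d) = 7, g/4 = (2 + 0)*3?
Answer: 38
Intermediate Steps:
g = 24 (g = 4*((2 + 0)*3) = 4*(2*3) = 4*6 = 24)
Z(d) = -2 (Z(d) = -9 + 7 = -2)
14 + Z(g)*(-12) = 14 - 2*(-12) = 14 + 24 = 38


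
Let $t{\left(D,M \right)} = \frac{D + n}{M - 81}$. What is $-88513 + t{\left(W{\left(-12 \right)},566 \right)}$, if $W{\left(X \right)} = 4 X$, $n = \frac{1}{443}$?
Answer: $- \frac{19017481878}{214855} \approx -88513.0$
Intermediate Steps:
$n = \frac{1}{443} \approx 0.0022573$
$t{\left(D,M \right)} = \frac{\frac{1}{443} + D}{-81 + M}$ ($t{\left(D,M \right)} = \frac{D + \frac{1}{443}}{M - 81} = \frac{\frac{1}{443} + D}{-81 + M}$)
$-88513 + t{\left(W{\left(-12 \right)},566 \right)} = -88513 + \frac{\frac{1}{443} + 4 \left(-12\right)}{-81 + 566} = -88513 + \frac{\frac{1}{443} - 48}{485} = -88513 + \frac{1}{485} \left(- \frac{21263}{443}\right) = -88513 - \frac{21263}{214855} = - \frac{19017481878}{214855}$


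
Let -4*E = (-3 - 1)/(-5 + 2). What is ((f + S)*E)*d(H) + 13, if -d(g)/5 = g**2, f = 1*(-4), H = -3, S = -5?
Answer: -122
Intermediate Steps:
E = -1/3 (E = -(-3 - 1)/(4*(-5 + 2)) = -(-1)/(-3) = -(-1)*(-1)/3 = -1/4*4/3 = -1/3 ≈ -0.33333)
f = -4
d(g) = -5*g**2
((f + S)*E)*d(H) + 13 = ((-4 - 5)*(-1/3))*(-5*(-3)**2) + 13 = (-9*(-1/3))*(-5*9) + 13 = 3*(-45) + 13 = -135 + 13 = -122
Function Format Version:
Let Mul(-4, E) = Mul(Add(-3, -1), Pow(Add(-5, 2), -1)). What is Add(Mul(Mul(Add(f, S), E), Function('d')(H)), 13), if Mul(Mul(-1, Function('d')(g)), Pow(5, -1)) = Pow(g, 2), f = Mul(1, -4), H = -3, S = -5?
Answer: -122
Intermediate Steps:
E = Rational(-1, 3) (E = Mul(Rational(-1, 4), Mul(Add(-3, -1), Pow(Add(-5, 2), -1))) = Mul(Rational(-1, 4), Mul(-4, Pow(-3, -1))) = Mul(Rational(-1, 4), Mul(-4, Rational(-1, 3))) = Mul(Rational(-1, 4), Rational(4, 3)) = Rational(-1, 3) ≈ -0.33333)
f = -4
Function('d')(g) = Mul(-5, Pow(g, 2))
Add(Mul(Mul(Add(f, S), E), Function('d')(H)), 13) = Add(Mul(Mul(Add(-4, -5), Rational(-1, 3)), Mul(-5, Pow(-3, 2))), 13) = Add(Mul(Mul(-9, Rational(-1, 3)), Mul(-5, 9)), 13) = Add(Mul(3, -45), 13) = Add(-135, 13) = -122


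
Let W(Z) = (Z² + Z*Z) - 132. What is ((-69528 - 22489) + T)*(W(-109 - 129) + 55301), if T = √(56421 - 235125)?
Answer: -15500907769 + 2021484*I*√1241 ≈ -1.5501e+10 + 7.1213e+7*I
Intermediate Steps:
T = 12*I*√1241 (T = √(-178704) = 12*I*√1241 ≈ 422.73*I)
W(Z) = -132 + 2*Z² (W(Z) = (Z² + Z²) - 132 = 2*Z² - 132 = -132 + 2*Z²)
((-69528 - 22489) + T)*(W(-109 - 129) + 55301) = ((-69528 - 22489) + 12*I*√1241)*((-132 + 2*(-109 - 129)²) + 55301) = (-92017 + 12*I*√1241)*((-132 + 2*(-238)²) + 55301) = (-92017 + 12*I*√1241)*((-132 + 2*56644) + 55301) = (-92017 + 12*I*√1241)*((-132 + 113288) + 55301) = (-92017 + 12*I*√1241)*(113156 + 55301) = (-92017 + 12*I*√1241)*168457 = -15500907769 + 2021484*I*√1241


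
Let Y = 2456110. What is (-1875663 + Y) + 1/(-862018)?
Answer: 500355762045/862018 ≈ 5.8045e+5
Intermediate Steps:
(-1875663 + Y) + 1/(-862018) = (-1875663 + 2456110) + 1/(-862018) = 580447 - 1/862018 = 500355762045/862018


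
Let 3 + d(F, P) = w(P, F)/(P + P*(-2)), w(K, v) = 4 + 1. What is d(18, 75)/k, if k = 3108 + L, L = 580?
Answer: -23/27660 ≈ -0.00083153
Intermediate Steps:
w(K, v) = 5
d(F, P) = -3 - 5/P (d(F, P) = -3 + 5/(P + P*(-2)) = -3 + 5/(P - 2*P) = -3 + 5/((-P)) = -3 + 5*(-1/P) = -3 - 5/P)
k = 3688 (k = 3108 + 580 = 3688)
d(18, 75)/k = (-3 - 5/75)/3688 = (-3 - 5*1/75)*(1/3688) = (-3 - 1/15)*(1/3688) = -46/15*1/3688 = -23/27660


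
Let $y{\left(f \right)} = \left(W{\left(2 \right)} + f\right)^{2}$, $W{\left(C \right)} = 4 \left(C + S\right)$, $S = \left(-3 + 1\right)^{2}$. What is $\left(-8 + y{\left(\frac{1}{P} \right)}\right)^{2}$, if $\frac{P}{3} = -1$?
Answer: $\frac{24690961}{81} \approx 3.0483 \cdot 10^{5}$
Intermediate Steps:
$P = -3$ ($P = 3 \left(-1\right) = -3$)
$S = 4$ ($S = \left(-2\right)^{2} = 4$)
$W{\left(C \right)} = 16 + 4 C$ ($W{\left(C \right)} = 4 \left(C + 4\right) = 4 \left(4 + C\right) = 16 + 4 C$)
$y{\left(f \right)} = \left(24 + f\right)^{2}$ ($y{\left(f \right)} = \left(\left(16 + 4 \cdot 2\right) + f\right)^{2} = \left(\left(16 + 8\right) + f\right)^{2} = \left(24 + f\right)^{2}$)
$\left(-8 + y{\left(\frac{1}{P} \right)}\right)^{2} = \left(-8 + \left(24 + \frac{1}{-3}\right)^{2}\right)^{2} = \left(-8 + \left(24 - \frac{1}{3}\right)^{2}\right)^{2} = \left(-8 + \left(\frac{71}{3}\right)^{2}\right)^{2} = \left(-8 + \frac{5041}{9}\right)^{2} = \left(\frac{4969}{9}\right)^{2} = \frac{24690961}{81}$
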